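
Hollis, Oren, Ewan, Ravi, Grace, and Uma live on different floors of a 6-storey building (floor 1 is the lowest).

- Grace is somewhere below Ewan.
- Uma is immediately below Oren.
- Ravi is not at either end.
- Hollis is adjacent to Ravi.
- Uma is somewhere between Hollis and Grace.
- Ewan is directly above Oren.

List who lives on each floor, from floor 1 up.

From clue 1: Ewan is in {2,3,4,5,6}.
From clues 1–2: Oren is in {2,3,4,5,6}.
From clues 1–3: Ravi is in {2,3,4,5}.
From clues 1–4: Ewan is in {2,4,6}.
From clues 1–5: Oren is in {3,4}.
From clues 1–6: Grace → floor 1, Uma → floor 2, Oren → floor 3, Ewan → floor 4, Ravi → floor 5, Hollis → floor 6.

Grace, Uma, Oren, Ewan, Ravi, Hollis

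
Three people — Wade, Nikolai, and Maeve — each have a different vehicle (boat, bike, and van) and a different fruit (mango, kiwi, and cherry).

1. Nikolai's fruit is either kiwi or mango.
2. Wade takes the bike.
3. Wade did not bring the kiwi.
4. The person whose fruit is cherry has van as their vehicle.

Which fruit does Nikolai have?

Clue 1 rules out cherry for Nikolai's fruit.
With clues 1–4, mango is impossible for Nikolai's fruit.
That leaves kiwi.

kiwi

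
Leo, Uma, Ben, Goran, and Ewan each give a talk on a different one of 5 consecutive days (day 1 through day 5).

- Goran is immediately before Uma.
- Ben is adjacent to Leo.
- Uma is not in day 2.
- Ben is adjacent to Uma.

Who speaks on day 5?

With clue 1, Goran is ruled out for day 5.
With clues 1–4, Ben, Ewan, and Uma are ruled out for day 5.
So day 5 is Leo.

Leo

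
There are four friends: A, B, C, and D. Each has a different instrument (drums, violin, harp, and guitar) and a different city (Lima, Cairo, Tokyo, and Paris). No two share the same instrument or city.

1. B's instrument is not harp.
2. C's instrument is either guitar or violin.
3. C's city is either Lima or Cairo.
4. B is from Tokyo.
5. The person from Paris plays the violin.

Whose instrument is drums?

B

With clues 1–2, C is impossible for the one with instrument drums.
With clues 1–5, A and D are impossible for the one with instrument drums.
That leaves B.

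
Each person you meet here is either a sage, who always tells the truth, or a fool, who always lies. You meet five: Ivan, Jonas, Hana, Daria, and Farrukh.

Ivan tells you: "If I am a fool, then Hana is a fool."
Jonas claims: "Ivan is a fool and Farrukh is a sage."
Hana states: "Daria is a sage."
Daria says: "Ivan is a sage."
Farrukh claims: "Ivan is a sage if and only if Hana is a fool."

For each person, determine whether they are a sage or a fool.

Ivan: sage, Jonas: fool, Hana: sage, Daria: sage, Farrukh: fool

Consider Ivan. Suppose Ivan is a fool.
Then no assignment of the remaining roles makes every statement match its speaker's type — contradiction.
So Ivan is a sage.
With that fixed, Jonas's statement is false, so Jonas is a fool.
With that fixed, Daria's statement is true, so Daria is a sage.
With that fixed, Hana's statement is true, so Hana is a sage.
With that fixed, Farrukh's statement is false, so Farrukh is a fool.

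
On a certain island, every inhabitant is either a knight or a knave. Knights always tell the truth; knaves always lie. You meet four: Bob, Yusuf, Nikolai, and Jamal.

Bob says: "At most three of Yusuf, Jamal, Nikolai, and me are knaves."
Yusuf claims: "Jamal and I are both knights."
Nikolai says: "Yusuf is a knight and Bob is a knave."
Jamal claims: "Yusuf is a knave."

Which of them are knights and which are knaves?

Bob: knight, Yusuf: knave, Nikolai: knave, Jamal: knight

Consider Bob. Suppose Bob is a knave.
Then no assignment of the remaining roles makes every statement match its speaker's type — contradiction.
So Bob is a knight.
With that fixed, Nikolai's statement is false, so Nikolai is a knave.
Consider Yusuf. Suppose Yusuf is a knight.
Then no assignment of the remaining roles makes every statement match its speaker's type — contradiction.
So Yusuf is a knave.
With that fixed, Jamal's statement is true, so Jamal is a knight.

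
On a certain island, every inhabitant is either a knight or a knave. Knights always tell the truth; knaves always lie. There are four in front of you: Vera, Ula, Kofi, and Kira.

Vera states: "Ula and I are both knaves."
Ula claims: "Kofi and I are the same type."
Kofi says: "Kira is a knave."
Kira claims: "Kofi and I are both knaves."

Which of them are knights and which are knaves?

Vera: knave, Ula: knight, Kofi: knight, Kira: knave

Consider Vera. Suppose Vera is a knight.
Then Vera's own statement would have to be true, but it can't be — contradiction.
So Vera is a knave.
Consider Ula. Suppose Ula is a knave.
Then Vera's statement comes out true, contradicting Vera being a knave.
So Ula is a knight.
Consider Kofi. Suppose Kofi is a knave.
Then Ula's statement comes out false, contradicting Ula being a knight.
So Kofi is a knight.
With that fixed, Kira's statement is false, so Kira is a knave.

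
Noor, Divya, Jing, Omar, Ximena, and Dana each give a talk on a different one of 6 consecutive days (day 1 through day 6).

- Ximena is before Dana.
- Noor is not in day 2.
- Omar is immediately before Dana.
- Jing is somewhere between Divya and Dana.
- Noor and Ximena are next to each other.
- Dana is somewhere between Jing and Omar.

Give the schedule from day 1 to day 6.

From clue 1: Ximena is in {1,2,3,4,5}.
From clues 1–2: Noor is in {1,3,4,5,6}.
From clues 1–3: Omar is in {2,3,4,5}.
From clues 1–4: Jing is in {2,3,4,5}.
From clues 1–5: Omar is in {3,5}.
From clues 1–6: Noor → day 1, Ximena → day 2, Omar → day 3, Dana → day 4, Jing → day 5, Divya → day 6.

Noor, Ximena, Omar, Dana, Jing, Divya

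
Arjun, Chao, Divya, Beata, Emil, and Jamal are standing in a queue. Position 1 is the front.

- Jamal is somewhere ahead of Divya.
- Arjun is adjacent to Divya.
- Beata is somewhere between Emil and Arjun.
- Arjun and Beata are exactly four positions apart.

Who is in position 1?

With clue 1, Divya is ruled out for position 1.
With clues 1–2, Arjun is ruled out for position 1.
With clues 1–3, Beata is ruled out for position 1.
With clues 1–4, Chao and Jamal are ruled out for position 1.
So position 1 is Emil.

Emil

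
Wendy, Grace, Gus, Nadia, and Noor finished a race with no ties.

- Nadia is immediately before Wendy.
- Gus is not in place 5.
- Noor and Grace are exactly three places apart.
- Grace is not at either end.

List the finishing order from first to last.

From clue 1: Wendy is in {2,3,4,5}.
From clues 1–3: Gus → place 1, Nadia → place 3, Wendy → place 4.
From clues 1–4: Grace → place 2, Noor → place 5.

Gus, Grace, Nadia, Wendy, Noor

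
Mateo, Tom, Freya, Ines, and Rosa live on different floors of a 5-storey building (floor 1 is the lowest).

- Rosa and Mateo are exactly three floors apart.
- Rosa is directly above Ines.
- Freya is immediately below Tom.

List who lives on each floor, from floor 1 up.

From clue 1: Mateo is in {1,2,4,5}.
From clues 1–2: Mateo is in {1,2,5}.
From clues 1–3: Ines → floor 1, Rosa → floor 2, Freya → floor 3, Tom → floor 4, Mateo → floor 5.

Ines, Rosa, Freya, Tom, Mateo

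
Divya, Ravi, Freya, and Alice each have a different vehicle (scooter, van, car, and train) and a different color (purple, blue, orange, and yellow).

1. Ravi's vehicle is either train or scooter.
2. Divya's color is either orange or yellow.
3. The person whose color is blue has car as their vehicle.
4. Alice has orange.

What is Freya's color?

blue

With clues 1–4, orange, purple, and yellow are impossible for Freya's color.
That leaves blue.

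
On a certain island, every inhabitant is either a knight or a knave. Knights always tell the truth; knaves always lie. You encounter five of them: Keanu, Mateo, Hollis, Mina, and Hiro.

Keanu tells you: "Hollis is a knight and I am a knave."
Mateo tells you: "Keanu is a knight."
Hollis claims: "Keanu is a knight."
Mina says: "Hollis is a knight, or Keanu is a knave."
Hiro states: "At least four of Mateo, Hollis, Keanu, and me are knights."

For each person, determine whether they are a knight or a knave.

Consider Keanu. Suppose Keanu is a knight.
Then Keanu's own statement would have to be true, but it can't be — contradiction.
So Keanu is a knave.
With that fixed, Mateo's statement is false, so Mateo is a knave.
With that fixed, Hollis's statement is false, so Hollis is a knave.
With that fixed, Mina's statement is true, so Mina is a knight.
With that fixed, Hiro's statement is false, so Hiro is a knave.

Keanu: knave, Mateo: knave, Hollis: knave, Mina: knight, Hiro: knave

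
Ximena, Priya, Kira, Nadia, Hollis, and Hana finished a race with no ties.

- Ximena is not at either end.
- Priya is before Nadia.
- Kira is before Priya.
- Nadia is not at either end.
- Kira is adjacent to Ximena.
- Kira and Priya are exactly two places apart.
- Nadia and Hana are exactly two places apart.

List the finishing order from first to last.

Kira, Ximena, Priya, Nadia, Hollis, Hana

From clue 1: Ximena is in {2,3,4,5}.
From clues 1–4: Priya is in {2,3,4}.
From clues 1–5: Ximena is in {2,3}.
From clues 1–7: Kira → place 1, Ximena → place 2, Priya → place 3, Nadia → place 4, Hollis → place 5, Hana → place 6.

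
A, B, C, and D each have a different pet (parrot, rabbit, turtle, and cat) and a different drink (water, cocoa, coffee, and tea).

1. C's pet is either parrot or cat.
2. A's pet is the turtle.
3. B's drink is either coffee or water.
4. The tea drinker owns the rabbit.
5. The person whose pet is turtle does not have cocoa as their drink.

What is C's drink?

cocoa

With clues 1–4, tea is impossible for C's drink.
With clues 1–5, coffee and water are impossible for C's drink.
That leaves cocoa.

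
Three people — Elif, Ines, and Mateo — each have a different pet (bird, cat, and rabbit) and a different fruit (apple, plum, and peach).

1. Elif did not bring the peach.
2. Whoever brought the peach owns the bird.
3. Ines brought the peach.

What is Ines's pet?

bird

With clues 1–3, cat and rabbit are impossible for Ines's pet.
That leaves bird.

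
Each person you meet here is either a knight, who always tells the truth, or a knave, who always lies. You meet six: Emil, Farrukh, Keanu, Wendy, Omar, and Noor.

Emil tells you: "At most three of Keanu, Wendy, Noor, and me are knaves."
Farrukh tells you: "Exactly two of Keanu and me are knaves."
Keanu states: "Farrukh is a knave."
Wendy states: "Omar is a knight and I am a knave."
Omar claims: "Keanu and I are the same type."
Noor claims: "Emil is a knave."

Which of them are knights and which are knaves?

Consider Emil. Suppose Emil is a knave.
Then no assignment of the remaining roles makes every statement match its speaker's type — contradiction.
So Emil is a knight.
With that fixed, Noor's statement is false, so Noor is a knave.
Consider Farrukh. Suppose Farrukh is a knight.
Then Farrukh's own statement would have to be true, but it can't be — contradiction.
So Farrukh is a knave.
With that fixed, Keanu's statement is true, so Keanu is a knight.
Consider Wendy. Suppose Wendy is a knight.
Then Wendy's own statement would have to be true, but it can't be — contradiction.
So Wendy is a knave.
Consider Omar. Suppose Omar is a knight.
Then Wendy's statement comes out true, contradicting Wendy being a knave.
So Omar is a knave.

Emil: knight, Farrukh: knave, Keanu: knight, Wendy: knave, Omar: knave, Noor: knave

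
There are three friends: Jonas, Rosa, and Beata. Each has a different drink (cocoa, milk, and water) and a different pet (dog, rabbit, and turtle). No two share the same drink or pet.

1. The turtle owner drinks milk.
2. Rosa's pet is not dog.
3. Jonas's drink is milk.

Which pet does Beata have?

With clues 1–3, rabbit and turtle are impossible for Beata's pet.
That leaves dog.

dog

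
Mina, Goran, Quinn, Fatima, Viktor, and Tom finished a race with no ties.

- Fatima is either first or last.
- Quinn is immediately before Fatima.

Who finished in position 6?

Fatima

With clues 1–2, Goran, Mina, Quinn, Tom, and Viktor are ruled out for place 6.
So place 6 is Fatima.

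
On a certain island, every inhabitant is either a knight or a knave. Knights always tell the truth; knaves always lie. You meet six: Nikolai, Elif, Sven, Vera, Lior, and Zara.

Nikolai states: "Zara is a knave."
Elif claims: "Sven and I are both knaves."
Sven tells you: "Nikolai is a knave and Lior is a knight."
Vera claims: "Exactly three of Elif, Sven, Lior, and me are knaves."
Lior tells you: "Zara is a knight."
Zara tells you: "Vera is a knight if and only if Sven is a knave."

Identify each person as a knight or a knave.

Consider Nikolai. Suppose Nikolai is a knight.
Then no assignment of the remaining roles makes every statement match its speaker's type — contradiction.
So Nikolai is a knave.
Consider Elif. Suppose Elif is a knight.
Then Elif's own statement would have to be true, but it can't be — contradiction.
So Elif is a knave.
Consider Sven. Suppose Sven is a knave.
Then Elif's statement comes out true, contradicting Elif being a knave.
So Sven is a knight.
Consider Vera. Suppose Vera is a knight.
Then Vera's own statement would have to be true, but it can't be — contradiction.
So Vera is a knave.
With that fixed, Zara's statement is true, so Zara is a knight.
With that fixed, Lior's statement is true, so Lior is a knight.

Nikolai: knave, Elif: knave, Sven: knight, Vera: knave, Lior: knight, Zara: knight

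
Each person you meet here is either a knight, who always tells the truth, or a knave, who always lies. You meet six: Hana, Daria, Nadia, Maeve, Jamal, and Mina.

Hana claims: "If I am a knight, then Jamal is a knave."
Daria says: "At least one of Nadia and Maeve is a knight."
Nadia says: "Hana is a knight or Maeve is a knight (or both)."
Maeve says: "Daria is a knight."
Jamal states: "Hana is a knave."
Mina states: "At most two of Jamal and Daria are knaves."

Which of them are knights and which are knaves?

Hana: knight, Daria: knight, Nadia: knight, Maeve: knight, Jamal: knave, Mina: knight

Regardless of anyone's role, Mina's statement is true, so Mina is a knight.
Consider Hana. Suppose Hana is a knave.
Then Hana's own statement would have to be false, but it can't be — contradiction.
So Hana is a knight.
With that fixed, Nadia's statement is true, so Nadia is a knight.
With that fixed, Jamal's statement is false, so Jamal is a knave.
With that fixed, Daria's statement is true, so Daria is a knight.
With that fixed, Maeve's statement is true, so Maeve is a knight.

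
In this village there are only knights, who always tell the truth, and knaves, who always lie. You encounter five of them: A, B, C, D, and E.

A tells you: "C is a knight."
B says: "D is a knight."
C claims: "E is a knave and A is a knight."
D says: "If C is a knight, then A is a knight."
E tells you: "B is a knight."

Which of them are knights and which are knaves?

A: knave, B: knight, C: knave, D: knight, E: knight

Consider A. Suppose A is a knight.
Then no assignment of the remaining roles makes every statement match its speaker's type — contradiction.
So A is a knave.
With that fixed, C's statement is false, so C is a knave.
With that fixed, D's statement is true, so D is a knight.
With that fixed, B's statement is true, so B is a knight.
With that fixed, E's statement is true, so E is a knight.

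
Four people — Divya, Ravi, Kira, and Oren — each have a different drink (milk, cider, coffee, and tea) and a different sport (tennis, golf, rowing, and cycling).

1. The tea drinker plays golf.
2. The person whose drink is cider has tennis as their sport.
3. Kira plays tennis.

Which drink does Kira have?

cider

With clues 1–3, coffee, milk, and tea are impossible for Kira's drink.
That leaves cider.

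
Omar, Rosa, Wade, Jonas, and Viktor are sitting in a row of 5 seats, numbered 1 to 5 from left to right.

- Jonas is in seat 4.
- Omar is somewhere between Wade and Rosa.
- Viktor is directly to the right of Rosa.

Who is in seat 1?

Rosa

With clue 1, Jonas is ruled out for seat 1.
With clues 1–2, Omar is ruled out for seat 1.
With clues 1–3, Viktor and Wade are ruled out for seat 1.
So seat 1 is Rosa.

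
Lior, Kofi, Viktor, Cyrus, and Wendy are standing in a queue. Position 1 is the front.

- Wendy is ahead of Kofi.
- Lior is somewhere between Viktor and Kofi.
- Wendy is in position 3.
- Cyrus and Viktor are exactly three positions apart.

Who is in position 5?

With clue 1, Wendy is ruled out for position 5.
With clues 1–2, Lior is ruled out for position 5.
With clues 1–3, Viktor is ruled out for position 5.
With clues 1–4, Cyrus is ruled out for position 5.
So position 5 is Kofi.

Kofi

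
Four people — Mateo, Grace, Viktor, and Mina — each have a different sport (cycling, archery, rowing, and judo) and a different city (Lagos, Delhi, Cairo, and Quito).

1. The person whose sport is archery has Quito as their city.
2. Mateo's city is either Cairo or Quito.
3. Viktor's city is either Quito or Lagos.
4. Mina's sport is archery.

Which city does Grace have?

With clues 1–4, Cairo, Lagos, and Quito are impossible for Grace's city.
That leaves Delhi.

Delhi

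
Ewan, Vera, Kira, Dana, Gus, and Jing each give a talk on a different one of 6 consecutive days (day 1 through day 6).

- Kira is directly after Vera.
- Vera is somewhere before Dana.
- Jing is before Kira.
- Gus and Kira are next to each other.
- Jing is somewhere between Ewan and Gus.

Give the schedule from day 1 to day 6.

Ewan, Jing, Vera, Kira, Gus, Dana

From clue 1: Vera is in {1,2,3,4,5}.
From clues 1–2: Vera is in {1,2,3,4}.
From clues 1–3: Vera is in {2,3,4}.
From clues 1–4: Vera is in {2,3}.
From clues 1–5: Ewan → day 1, Jing → day 2, Vera → day 3, Kira → day 4, Gus → day 5, Dana → day 6.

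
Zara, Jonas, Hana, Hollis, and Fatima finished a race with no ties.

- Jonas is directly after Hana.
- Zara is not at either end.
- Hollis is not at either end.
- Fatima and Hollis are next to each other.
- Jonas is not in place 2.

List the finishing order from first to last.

From clue 1: Jonas is in {2,3,4,5}.
From clues 1–2: Zara is in {2,3,4}.
From clues 1–3: Jonas is in {2,5}.
From clues 1–4: Zara → place 3.
From clues 1–5: Fatima → place 1, Hollis → place 2, Hana → place 4, Jonas → place 5.

Fatima, Hollis, Zara, Hana, Jonas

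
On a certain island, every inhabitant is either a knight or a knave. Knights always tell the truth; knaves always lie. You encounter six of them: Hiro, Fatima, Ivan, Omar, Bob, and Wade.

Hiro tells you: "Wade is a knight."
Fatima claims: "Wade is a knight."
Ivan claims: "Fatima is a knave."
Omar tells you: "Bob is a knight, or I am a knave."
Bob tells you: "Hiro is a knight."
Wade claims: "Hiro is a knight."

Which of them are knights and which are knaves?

Consider Hiro. Suppose Hiro is a knave.
Then no assignment of the remaining roles makes every statement match its speaker's type — contradiction.
So Hiro is a knight.
With that fixed, Bob's statement is true, so Bob is a knight.
With that fixed, Wade's statement is true, so Wade is a knight.
With that fixed, Fatima's statement is true, so Fatima is a knight.
With that fixed, Ivan's statement is false, so Ivan is a knave.
With that fixed, Omar's statement is true, so Omar is a knight.

Hiro: knight, Fatima: knight, Ivan: knave, Omar: knight, Bob: knight, Wade: knight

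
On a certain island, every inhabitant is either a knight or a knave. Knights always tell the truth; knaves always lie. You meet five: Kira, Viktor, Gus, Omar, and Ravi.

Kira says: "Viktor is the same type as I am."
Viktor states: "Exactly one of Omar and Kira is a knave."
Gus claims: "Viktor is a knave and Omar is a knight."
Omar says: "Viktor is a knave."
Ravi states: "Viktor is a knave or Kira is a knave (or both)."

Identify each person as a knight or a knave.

Consider Kira. Suppose Kira is a knave.
Then no assignment of the remaining roles makes every statement match its speaker's type — contradiction.
So Kira is a knight.
Consider Viktor. Suppose Viktor is a knave.
Then Kira's statement comes out false, contradicting Kira being a knight.
So Viktor is a knight.
With that fixed, Gus's statement is false, so Gus is a knave.
With that fixed, Omar's statement is false, so Omar is a knave.
With that fixed, Ravi's statement is false, so Ravi is a knave.

Kira: knight, Viktor: knight, Gus: knave, Omar: knave, Ravi: knave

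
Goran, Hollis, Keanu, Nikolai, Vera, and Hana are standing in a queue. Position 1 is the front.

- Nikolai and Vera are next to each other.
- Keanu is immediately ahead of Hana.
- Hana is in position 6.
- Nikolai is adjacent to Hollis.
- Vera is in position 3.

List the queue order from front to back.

From clues 1–2: Keanu is in {1,2,3,4,5}.
From clues 1–3: Keanu → position 5, Hana → position 6.
From clues 1–4: Goran is in {1,4}.
From clues 1–5: Hollis → position 1, Nikolai → position 2, Vera → position 3, Goran → position 4.

Hollis, Nikolai, Vera, Goran, Keanu, Hana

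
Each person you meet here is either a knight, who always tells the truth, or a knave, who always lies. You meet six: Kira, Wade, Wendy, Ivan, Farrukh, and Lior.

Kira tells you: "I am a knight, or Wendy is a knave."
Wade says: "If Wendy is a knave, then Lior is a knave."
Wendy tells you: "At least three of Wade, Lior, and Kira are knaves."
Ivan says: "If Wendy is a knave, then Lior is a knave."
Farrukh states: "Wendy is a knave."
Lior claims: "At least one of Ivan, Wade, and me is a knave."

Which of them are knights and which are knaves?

Kira: knight, Wade: knave, Wendy: knave, Ivan: knave, Farrukh: knight, Lior: knight

Consider Kira. Suppose Kira is a knave.
Then no assignment of the remaining roles makes every statement match its speaker's type — contradiction.
So Kira is a knight.
With that fixed, Wendy's statement is false, so Wendy is a knave.
With that fixed, Farrukh's statement is true, so Farrukh is a knight.
Consider Wade. Suppose Wade is a knight.
Then no assignment of the remaining roles makes every statement match its speaker's type — contradiction.
So Wade is a knave.
With that fixed, Lior's statement is true, so Lior is a knight.
With that fixed, Ivan's statement is false, so Ivan is a knave.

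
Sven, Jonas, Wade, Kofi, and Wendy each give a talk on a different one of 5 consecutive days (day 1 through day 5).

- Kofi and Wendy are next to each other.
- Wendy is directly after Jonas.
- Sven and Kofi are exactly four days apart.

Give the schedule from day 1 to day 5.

Sven, Wade, Jonas, Wendy, Kofi

From clues 1–2: Jonas is in {1,2,3}.
From clues 1–3: Sven → day 1, Wade → day 2, Jonas → day 3, Wendy → day 4, Kofi → day 5.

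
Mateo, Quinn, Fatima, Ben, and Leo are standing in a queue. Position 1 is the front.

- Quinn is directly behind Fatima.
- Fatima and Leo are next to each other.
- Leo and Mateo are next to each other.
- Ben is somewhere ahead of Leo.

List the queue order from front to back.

From clue 1: Quinn is in {2,3,4,5}.
From clues 1–2: Quinn is in {3,4,5}.
From clues 1–3: Mateo is in {1,2}.
From clues 1–4: Ben → position 1, Mateo → position 2, Leo → position 3, Fatima → position 4, Quinn → position 5.

Ben, Mateo, Leo, Fatima, Quinn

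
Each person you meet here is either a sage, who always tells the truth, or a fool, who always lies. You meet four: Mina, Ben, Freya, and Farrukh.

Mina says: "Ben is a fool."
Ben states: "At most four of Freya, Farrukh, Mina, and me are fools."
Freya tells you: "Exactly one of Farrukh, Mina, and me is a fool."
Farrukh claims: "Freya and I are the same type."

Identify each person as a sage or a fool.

Regardless of anyone's role, Ben's statement is true, so Ben is a sage.
With that fixed, Mina's statement is false, so Mina is a fool.
Consider Freya. Suppose Freya is a fool.
Then whichever role Farrukh has, Farrukh's statement has the wrong truth value — contradiction.
So Freya is a sage.
Consider Farrukh. Suppose Farrukh is a fool.
Then Freya's statement comes out false, contradicting Freya being a sage.
So Farrukh is a sage.

Mina: fool, Ben: sage, Freya: sage, Farrukh: sage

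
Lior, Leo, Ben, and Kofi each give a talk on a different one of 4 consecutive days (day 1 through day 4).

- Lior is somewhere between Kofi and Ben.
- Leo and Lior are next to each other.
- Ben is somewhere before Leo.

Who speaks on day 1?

With clue 1, Lior is ruled out for day 1.
With clues 1–2, Leo is ruled out for day 1.
With clues 1–3, Kofi is ruled out for day 1.
So day 1 is Ben.

Ben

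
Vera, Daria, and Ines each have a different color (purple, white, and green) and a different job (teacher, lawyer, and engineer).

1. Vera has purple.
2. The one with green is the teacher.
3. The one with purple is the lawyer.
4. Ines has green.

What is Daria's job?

engineer

With clues 1–3, lawyer is impossible for Daria's job.
With clues 1–4, teacher is impossible for Daria's job.
That leaves engineer.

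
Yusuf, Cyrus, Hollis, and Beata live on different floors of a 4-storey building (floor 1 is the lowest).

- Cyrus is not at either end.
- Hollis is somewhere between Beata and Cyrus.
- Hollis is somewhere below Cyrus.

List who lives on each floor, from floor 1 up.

From clue 1: Cyrus is in {2,3}.
From clues 1–2: Yusuf is in {1,4}.
From clues 1–3: Beata → floor 1, Hollis → floor 2, Cyrus → floor 3, Yusuf → floor 4.

Beata, Hollis, Cyrus, Yusuf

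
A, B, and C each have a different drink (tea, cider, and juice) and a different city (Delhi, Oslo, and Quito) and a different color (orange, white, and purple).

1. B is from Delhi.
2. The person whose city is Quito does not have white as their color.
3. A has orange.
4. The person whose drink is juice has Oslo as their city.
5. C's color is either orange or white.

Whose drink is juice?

With clues 1–4, B is impossible for the one with drink juice.
With clues 1–5, A is impossible for the one with drink juice.
That leaves C.

C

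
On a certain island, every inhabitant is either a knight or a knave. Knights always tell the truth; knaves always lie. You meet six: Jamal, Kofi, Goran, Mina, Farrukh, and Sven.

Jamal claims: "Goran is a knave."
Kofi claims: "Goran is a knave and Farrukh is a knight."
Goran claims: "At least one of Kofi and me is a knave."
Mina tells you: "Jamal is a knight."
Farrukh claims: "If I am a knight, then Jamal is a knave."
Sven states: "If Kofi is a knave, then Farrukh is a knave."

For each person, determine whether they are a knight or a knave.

Consider Jamal. Suppose Jamal is a knight.
Then whichever role Farrukh has, Farrukh's statement has the wrong truth value — contradiction.
So Jamal is a knave.
With that fixed, Mina's statement is false, so Mina is a knave.
With that fixed, Farrukh's statement is true, so Farrukh is a knight.
Consider Kofi. Suppose Kofi is a knight.
Then whichever role Goran has, Goran's statement has the wrong truth value — contradiction.
So Kofi is a knave.
With that fixed, Goran's statement is true, so Goran is a knight.
With that fixed, Sven's statement is false, so Sven is a knave.

Jamal: knave, Kofi: knave, Goran: knight, Mina: knave, Farrukh: knight, Sven: knave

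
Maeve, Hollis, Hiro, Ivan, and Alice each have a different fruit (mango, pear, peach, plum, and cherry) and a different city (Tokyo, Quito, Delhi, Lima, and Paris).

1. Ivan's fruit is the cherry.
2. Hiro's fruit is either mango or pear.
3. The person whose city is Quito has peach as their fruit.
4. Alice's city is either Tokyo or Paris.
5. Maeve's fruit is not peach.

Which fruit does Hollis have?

peach

Clue 1 rules out cherry for Hollis's fruit.
With clues 1–5, mango, pear, and plum are impossible for Hollis's fruit.
That leaves peach.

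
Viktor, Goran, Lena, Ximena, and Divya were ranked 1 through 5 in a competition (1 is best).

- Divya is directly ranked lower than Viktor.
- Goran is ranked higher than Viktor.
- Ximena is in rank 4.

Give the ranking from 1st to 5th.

From clue 1: Viktor is in {1,2,3,4}.
From clues 1–2: Viktor is in {2,3,4}.
From clues 1–3: Goran → rank 1, Viktor → rank 2, Divya → rank 3, Ximena → rank 4, Lena → rank 5.

Goran, Viktor, Divya, Ximena, Lena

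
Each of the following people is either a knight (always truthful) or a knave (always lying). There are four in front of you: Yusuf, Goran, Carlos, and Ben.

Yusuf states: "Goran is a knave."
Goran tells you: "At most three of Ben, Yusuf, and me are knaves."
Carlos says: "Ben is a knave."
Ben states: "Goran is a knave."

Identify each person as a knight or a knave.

Yusuf: knave, Goran: knight, Carlos: knight, Ben: knave

Regardless of anyone's role, Goran's statement is true, so Goran is a knight.
With that fixed, Ben's statement is false, so Ben is a knave.
With that fixed, Yusuf's statement is false, so Yusuf is a knave.
With that fixed, Carlos's statement is true, so Carlos is a knight.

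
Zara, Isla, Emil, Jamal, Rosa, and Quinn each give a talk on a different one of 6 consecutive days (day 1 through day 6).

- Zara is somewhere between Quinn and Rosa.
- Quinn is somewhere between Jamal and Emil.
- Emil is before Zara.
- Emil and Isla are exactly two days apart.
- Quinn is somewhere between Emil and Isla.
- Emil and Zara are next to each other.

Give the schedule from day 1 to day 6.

Jamal, Isla, Quinn, Emil, Zara, Rosa

From clue 1: Zara is in {2,3,4,5}.
From clues 1–3: Zara is in {3,4,5}.
From clues 1–5: Zara is in {4,5}.
From clues 1–6: Jamal → day 1, Isla → day 2, Quinn → day 3, Emil → day 4, Zara → day 5, Rosa → day 6.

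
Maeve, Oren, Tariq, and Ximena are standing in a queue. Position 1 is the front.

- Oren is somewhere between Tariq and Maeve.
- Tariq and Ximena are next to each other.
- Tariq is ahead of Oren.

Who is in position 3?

With clues 1–2, Maeve is ruled out for position 3.
With clues 1–3, Tariq and Ximena are ruled out for position 3.
So position 3 is Oren.

Oren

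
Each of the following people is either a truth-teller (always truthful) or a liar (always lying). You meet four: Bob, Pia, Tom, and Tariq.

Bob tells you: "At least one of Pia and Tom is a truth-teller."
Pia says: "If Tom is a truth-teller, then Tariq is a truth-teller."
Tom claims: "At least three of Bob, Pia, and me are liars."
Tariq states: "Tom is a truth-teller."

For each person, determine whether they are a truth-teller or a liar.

Bob: truth-teller, Pia: truth-teller, Tom: liar, Tariq: liar

Consider Bob. Suppose Bob is a liar.
Then no assignment of the remaining roles makes every statement match its speaker's type — contradiction.
So Bob is a truth-teller.
With that fixed, Tom's statement is false, so Tom is a liar.
With that fixed, Tariq's statement is false, so Tariq is a liar.
With that fixed, Pia's statement is true, so Pia is a truth-teller.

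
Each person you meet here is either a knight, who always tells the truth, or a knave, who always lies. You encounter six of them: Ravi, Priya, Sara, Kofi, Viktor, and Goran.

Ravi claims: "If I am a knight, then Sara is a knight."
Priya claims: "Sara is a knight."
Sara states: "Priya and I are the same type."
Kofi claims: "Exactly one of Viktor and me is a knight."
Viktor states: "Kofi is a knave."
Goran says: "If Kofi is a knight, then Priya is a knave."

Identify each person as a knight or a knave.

Consider Ravi. Suppose Ravi is a knave.
Then Ravi's own statement would have to be false, but it can't be — contradiction.
So Ravi is a knight.
Consider Priya. Suppose Priya is a knave.
Then whichever role Sara has, Sara's statement has the wrong truth value — contradiction.
So Priya is a knight.
Consider Sara. Suppose Sara is a knave.
Then Ravi's statement comes out false, contradicting Ravi being a knight.
So Sara is a knight.
Consider Kofi. Suppose Kofi is a knave.
Then no assignment of the remaining roles makes every statement match its speaker's type — contradiction.
So Kofi is a knight.
With that fixed, Viktor's statement is false, so Viktor is a knave.
With that fixed, Goran's statement is false, so Goran is a knave.

Ravi: knight, Priya: knight, Sara: knight, Kofi: knight, Viktor: knave, Goran: knave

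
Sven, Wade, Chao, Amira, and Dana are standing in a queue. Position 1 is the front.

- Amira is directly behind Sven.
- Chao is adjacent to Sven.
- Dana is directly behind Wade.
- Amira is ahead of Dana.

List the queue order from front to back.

From clue 1: Sven is in {1,2,3,4}.
From clues 1–2: Sven is in {2,3,4}.
From clues 1–3: Sven is in {2,4}.
From clues 1–4: Chao → position 1, Sven → position 2, Amira → position 3, Wade → position 4, Dana → position 5.

Chao, Sven, Amira, Wade, Dana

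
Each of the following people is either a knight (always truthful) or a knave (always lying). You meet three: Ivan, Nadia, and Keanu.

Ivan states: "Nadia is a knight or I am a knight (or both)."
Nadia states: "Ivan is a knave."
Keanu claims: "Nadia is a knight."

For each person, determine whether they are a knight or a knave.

Ivan: knight, Nadia: knave, Keanu: knave

Consider Ivan. Suppose Ivan is a knave.
Then no assignment of the remaining roles makes every statement match its speaker's type — contradiction.
So Ivan is a knight.
With that fixed, Nadia's statement is false, so Nadia is a knave.
With that fixed, Keanu's statement is false, so Keanu is a knave.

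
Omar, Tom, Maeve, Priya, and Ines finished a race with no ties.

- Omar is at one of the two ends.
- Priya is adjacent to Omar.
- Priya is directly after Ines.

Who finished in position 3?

Ines

With clue 1, Omar is ruled out for place 3.
With clues 1–2, Priya is ruled out for place 3.
With clues 1–3, Maeve and Tom are ruled out for place 3.
So place 3 is Ines.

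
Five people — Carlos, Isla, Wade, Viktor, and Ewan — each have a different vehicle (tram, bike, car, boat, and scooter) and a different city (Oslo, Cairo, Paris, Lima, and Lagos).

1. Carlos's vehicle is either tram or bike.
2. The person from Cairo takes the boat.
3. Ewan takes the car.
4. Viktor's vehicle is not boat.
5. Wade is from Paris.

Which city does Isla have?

With clues 1–5, Lagos, Lima, Oslo, and Paris are impossible for Isla's city.
That leaves Cairo.

Cairo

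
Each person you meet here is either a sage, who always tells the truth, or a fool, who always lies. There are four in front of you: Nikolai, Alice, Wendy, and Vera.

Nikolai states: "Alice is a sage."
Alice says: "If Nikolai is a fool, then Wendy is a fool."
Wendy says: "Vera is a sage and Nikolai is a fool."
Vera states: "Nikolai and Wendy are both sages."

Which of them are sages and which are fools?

Consider Nikolai. Suppose Nikolai is a fool.
Then no assignment of the remaining roles makes every statement match its speaker's type — contradiction.
So Nikolai is a sage.
With that fixed, Alice's statement is true, so Alice is a sage.
With that fixed, Wendy's statement is false, so Wendy is a fool.
With that fixed, Vera's statement is false, so Vera is a fool.

Nikolai: sage, Alice: sage, Wendy: fool, Vera: fool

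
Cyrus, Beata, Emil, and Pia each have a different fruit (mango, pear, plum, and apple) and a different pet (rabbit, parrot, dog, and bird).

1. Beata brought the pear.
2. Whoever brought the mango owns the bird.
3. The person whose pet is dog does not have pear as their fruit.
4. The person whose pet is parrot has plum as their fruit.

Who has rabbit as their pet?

Beata

With clues 1–4, Cyrus, Emil, and Pia are impossible for the one with pet rabbit.
That leaves Beata.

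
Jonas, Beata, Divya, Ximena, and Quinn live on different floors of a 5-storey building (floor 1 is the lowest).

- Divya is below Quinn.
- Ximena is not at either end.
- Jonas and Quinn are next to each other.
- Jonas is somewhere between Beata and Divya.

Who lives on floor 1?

Divya

With clue 1, Quinn is ruled out for floor 1.
With clues 1–2, Ximena is ruled out for floor 1.
With clues 1–3, Jonas is ruled out for floor 1.
With clues 1–4, Beata is ruled out for floor 1.
So floor 1 is Divya.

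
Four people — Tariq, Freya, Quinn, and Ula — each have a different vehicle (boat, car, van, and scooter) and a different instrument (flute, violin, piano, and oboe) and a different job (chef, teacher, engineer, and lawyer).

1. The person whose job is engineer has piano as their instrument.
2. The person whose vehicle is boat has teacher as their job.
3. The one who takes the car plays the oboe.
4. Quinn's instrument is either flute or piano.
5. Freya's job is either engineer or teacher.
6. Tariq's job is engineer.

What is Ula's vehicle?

With clues 1–6, boat, scooter, and van are impossible for Ula's vehicle.
That leaves car.

car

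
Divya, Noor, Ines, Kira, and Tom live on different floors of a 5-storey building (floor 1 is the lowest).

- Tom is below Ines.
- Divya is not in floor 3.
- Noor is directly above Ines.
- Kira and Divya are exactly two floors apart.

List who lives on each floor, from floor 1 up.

Divya, Tom, Kira, Ines, Noor

From clue 1: Ines is in {2,3,4,5}.
From clues 1–2: Divya is in {1,2,4,5}.
From clues 1–3: Noor is in {3,4,5}.
From clues 1–4: Divya → floor 1, Tom → floor 2, Kira → floor 3, Ines → floor 4, Noor → floor 5.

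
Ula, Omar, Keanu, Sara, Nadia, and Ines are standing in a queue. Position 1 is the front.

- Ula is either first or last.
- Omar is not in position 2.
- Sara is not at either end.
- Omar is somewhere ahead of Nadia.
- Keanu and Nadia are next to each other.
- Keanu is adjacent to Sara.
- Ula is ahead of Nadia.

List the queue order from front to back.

Ula, Ines, Omar, Sara, Keanu, Nadia

From clue 1: Ula is in {1,6}.
From clues 1–7: Ula → position 1, Ines → position 2, Omar → position 3, Sara → position 4, Keanu → position 5, Nadia → position 6.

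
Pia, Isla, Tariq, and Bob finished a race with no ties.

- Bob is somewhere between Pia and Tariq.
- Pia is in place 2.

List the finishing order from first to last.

From clue 1: Bob is in {2,3}.
From clues 1–2: Isla → place 1, Pia → place 2, Bob → place 3, Tariq → place 4.

Isla, Pia, Bob, Tariq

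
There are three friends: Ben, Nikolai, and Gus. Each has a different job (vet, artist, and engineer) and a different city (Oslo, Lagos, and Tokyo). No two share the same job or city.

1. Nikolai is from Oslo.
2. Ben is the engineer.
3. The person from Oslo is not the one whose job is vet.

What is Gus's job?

vet

With clues 1–2, engineer is impossible for Gus's job.
With clues 1–3, artist is impossible for Gus's job.
That leaves vet.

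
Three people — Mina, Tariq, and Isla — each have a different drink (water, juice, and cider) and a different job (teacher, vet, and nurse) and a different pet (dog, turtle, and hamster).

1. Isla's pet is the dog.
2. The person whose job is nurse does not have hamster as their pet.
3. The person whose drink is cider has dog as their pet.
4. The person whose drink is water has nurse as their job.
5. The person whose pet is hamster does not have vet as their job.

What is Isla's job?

With clues 1–4, nurse is impossible for Isla's job.
With clues 1–5, teacher is impossible for Isla's job.
That leaves vet.

vet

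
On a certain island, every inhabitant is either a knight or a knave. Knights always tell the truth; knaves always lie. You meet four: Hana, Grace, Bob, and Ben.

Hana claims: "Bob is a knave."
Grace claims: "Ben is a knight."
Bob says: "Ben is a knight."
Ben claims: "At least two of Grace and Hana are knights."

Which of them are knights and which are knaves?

Consider Hana. Suppose Hana is a knave.
Then no assignment of the remaining roles makes every statement match its speaker's type — contradiction.
So Hana is a knight.
Consider Grace. Suppose Grace is a knight.
Then no assignment of the remaining roles makes every statement match its speaker's type — contradiction.
So Grace is a knave.
With that fixed, Ben's statement is false, so Ben is a knave.
With that fixed, Bob's statement is false, so Bob is a knave.

Hana: knight, Grace: knave, Bob: knave, Ben: knave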